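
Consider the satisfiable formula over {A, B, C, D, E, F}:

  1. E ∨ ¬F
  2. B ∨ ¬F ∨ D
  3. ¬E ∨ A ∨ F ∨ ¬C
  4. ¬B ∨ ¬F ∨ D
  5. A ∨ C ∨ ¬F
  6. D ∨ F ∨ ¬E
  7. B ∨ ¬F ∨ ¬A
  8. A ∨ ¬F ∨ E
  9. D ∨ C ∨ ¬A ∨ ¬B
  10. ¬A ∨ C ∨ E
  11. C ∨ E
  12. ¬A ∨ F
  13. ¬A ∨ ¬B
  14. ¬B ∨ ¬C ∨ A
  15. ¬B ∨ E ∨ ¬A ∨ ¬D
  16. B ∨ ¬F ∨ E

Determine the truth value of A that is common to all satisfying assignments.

Suppose A = True.
(F) alone gives F = True.
(E) alone gives E = True.
(B) alone gives B = True.
That conflicts with the unit clause (¬B).
So every satisfying assignment has A = False.

False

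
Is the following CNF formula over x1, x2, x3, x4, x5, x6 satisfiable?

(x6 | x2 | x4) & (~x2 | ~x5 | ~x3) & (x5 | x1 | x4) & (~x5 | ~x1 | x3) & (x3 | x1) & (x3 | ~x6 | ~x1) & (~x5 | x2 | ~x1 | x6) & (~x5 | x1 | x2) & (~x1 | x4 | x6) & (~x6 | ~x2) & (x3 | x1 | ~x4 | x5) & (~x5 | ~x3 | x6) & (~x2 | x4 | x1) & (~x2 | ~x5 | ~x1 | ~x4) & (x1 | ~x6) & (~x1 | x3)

Yes, satisfiable

Suppose x3 = 1.
Suppose x2 = 1.
The clause (~x5) is unit, so x5 = 0.
The clause (~x6) is unit, so x6 = 0.
Suppose x1 = 0.
The clause (x4) is unit, so x4 = 1.
This assignment satisfies each clause.
A satisfying assignment: x1=0, x2=1, x3=1, x4=1, x5=0, x6=0.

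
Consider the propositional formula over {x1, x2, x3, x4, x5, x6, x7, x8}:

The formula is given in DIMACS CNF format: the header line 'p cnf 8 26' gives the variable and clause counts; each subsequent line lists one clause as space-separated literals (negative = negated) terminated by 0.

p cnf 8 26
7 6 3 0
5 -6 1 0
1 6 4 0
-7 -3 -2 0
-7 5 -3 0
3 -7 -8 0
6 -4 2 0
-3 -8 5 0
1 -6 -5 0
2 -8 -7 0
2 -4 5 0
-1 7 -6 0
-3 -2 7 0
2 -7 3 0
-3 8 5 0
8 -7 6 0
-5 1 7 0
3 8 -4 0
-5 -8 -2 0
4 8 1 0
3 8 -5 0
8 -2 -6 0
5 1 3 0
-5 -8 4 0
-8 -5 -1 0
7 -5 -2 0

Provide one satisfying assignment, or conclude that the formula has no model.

Case x7 = True:
Case x3 = True:
(¬x2) alone gives x2 = False.
(x5) alone gives x5 = True.
(¬x8) alone gives x8 = False.
(x6) alone gives x6 = True.
(x1) alone gives x1 = True.
All clauses hold; x4 can take either value.

x1 ↦ True,  x2 ↦ False,  x3 ↦ True,  x4 ↦ False,  x5 ↦ True,  x6 ↦ True,  x7 ↦ True,  x8 ↦ False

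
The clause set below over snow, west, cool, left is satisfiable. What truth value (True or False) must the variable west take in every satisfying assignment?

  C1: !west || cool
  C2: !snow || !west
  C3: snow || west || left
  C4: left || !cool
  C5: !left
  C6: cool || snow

False

Suppose west = true.
(cool) alone gives cool = true.
(!snow) alone gives snow = false.
(left) alone gives left = true.
That conflicts with the unit clause (!left).
So every satisfying assignment has west = False.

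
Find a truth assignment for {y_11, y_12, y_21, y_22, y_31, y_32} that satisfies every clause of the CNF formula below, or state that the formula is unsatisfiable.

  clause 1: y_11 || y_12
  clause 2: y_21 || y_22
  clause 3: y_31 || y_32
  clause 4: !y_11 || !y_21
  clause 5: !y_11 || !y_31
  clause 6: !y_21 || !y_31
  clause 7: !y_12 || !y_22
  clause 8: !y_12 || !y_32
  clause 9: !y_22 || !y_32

UNSATISFIABLE

Try y_11 = true.
Unit clause (!y_21) forces y_21 = false.
Unit clause (y_22) forces y_22 = true.
Unit clause (!y_31) forces y_31 = false.
Unit clause (y_32) forces y_32 = true.
That conflicts with the unit clause (!y_32).
So y_11 must be the other value — set y_11 = false.
Unit clause (y_12) forces y_12 = true.
Unit clause (!y_22) forces y_22 = false.
Unit clause (y_21) forces y_21 = true.
Unit clause (!y_31) forces y_31 = false.
Unit clause (y_32) forces y_32 = true.
That conflicts with the unit clause (!y_32).
Both values of y_11 lead to a conflict.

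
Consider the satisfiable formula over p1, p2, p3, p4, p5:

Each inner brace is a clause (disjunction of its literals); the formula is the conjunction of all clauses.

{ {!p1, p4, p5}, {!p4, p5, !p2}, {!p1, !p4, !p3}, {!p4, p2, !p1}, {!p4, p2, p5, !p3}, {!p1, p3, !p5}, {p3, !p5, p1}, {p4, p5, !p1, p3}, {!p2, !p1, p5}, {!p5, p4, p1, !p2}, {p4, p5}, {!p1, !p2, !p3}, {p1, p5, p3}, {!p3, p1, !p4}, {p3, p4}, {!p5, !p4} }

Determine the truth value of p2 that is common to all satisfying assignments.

Suppose p2 = true.
Branch on p4: set p4 = false.
(p5) alone gives p5 = true.
(p1) alone gives p1 = true.
(p3) alone gives p3 = true.
That conflicts with the unit clause (!p3).
Backtrack on p4: now try p4 = true.
(p5) alone gives p5 = true.
That conflicts with the unit clause (!p5).
Neither p4 = true nor p4 = false works.
So every satisfying assignment has p2 = False.

False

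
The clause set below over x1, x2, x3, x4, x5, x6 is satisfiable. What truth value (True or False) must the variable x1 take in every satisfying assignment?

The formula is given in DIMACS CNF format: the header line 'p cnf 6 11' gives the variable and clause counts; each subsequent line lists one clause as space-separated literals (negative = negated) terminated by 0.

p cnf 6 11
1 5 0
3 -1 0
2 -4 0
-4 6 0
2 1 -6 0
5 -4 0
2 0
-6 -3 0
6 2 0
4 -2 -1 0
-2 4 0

Suppose x1 = True.
Unit clause (x3) forces x3 = True.
Unit clause (x2) forces x2 = True.
Unit clause (¬x6) forces x6 = False.
Unit clause (¬x4) forces x4 = False.
Now (x4) is unsatisfied and unit — conflict.
So every satisfying assignment has x1 = False.

False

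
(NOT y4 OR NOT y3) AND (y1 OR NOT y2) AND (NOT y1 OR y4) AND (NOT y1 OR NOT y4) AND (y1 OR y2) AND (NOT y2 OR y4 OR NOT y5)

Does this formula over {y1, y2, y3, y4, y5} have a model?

Suppose y4 = false.
Unit clause (NOT y1) forces y1 = false.
Unit clause (NOT y2) forces y2 = false.
Now (y2) is unsatisfied and unit — conflict.
Backtrack on y4: now try y4 = true.
Unit clause (NOT y3) forces y3 = false.
Unit clause (NOT y1) forces y1 = false.
Unit clause (NOT y2) forces y2 = false.
Now (y2) is unsatisfied and unit — conflict.
Neither y4 = true nor y4 = false works.
No assignment satisfies every clause.

No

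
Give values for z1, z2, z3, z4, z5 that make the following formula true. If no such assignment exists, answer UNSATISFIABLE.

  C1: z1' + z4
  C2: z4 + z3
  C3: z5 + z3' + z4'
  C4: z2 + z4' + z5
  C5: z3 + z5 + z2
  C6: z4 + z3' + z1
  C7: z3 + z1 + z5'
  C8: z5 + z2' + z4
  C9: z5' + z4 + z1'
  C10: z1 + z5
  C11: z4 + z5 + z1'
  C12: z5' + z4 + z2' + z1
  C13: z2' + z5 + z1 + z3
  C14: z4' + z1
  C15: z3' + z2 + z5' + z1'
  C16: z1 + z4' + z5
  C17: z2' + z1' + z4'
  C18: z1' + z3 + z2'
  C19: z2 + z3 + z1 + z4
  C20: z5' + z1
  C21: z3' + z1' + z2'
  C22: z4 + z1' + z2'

Suppose z1 = 1.
Unit clause (z4) forces z4 = 1.
Unit clause (z2') forces z2 = 0.
Unit clause (z5) forces z5 = 1.
Unit clause (z3') forces z3 = 0.
Every clause now holds.

z1: 1,  z2: 0,  z3: 0,  z4: 1,  z5: 1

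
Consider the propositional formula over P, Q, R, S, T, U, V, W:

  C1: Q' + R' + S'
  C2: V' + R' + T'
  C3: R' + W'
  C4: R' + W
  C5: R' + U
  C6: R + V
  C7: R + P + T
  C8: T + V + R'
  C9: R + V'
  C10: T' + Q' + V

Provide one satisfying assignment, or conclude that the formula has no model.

Try R = 0.
From the singleton clause (V), V = 1.
Now (V') is unsatisfied and unit — conflict.
So R must be the other value — set R = 1.
From the singleton clause (W'), W = 0.
Now (W) is unsatisfied and unit — conflict.
Either choice for R ends in contradiction.

UNSATISFIABLE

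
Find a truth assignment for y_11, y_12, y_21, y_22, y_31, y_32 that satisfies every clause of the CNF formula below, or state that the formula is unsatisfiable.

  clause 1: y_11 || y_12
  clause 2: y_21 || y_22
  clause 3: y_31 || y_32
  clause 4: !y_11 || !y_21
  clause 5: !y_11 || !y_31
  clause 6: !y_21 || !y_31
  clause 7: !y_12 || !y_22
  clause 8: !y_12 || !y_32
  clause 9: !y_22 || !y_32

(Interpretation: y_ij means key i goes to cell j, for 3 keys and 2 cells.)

Try y_11 = true.
The clause (!y_21) is unit, so y_21 = false.
The clause (y_22) is unit, so y_22 = true.
The clause (!y_31) is unit, so y_31 = false.
The clause (y_32) is unit, so y_32 = true.
That conflicts with the unit clause (!y_32).
That branch fails; take y_11 = false instead.
The clause (y_12) is unit, so y_12 = true.
The clause (!y_22) is unit, so y_22 = false.
The clause (y_21) is unit, so y_21 = true.
The clause (!y_31) is unit, so y_31 = false.
The clause (y_32) is unit, so y_32 = true.
That conflicts with the unit clause (!y_32).
Both values of y_11 lead to a conflict.

UNSATISFIABLE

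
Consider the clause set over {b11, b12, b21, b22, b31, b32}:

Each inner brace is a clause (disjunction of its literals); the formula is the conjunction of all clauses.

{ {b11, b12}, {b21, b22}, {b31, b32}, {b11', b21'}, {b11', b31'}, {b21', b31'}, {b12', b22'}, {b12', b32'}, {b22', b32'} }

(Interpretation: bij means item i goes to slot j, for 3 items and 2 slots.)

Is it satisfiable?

Suppose b11 = 1.
From the singleton clause (b21'), b21 = 0.
From the singleton clause (b22), b22 = 1.
From the singleton clause (b31'), b31 = 0.
From the singleton clause (b32), b32 = 1.
Now (b32') is unsatisfied and unit — conflict.
Undo b11 and try b11 = 0.
From the singleton clause (b12), b12 = 1.
From the singleton clause (b22'), b22 = 0.
From the singleton clause (b21), b21 = 1.
From the singleton clause (b31'), b31 = 0.
From the singleton clause (b32), b32 = 1.
Now (b32') is unsatisfied and unit — conflict.
Either choice for b11 ends in contradiction.
No assignment satisfies every clause.

No, unsatisfiable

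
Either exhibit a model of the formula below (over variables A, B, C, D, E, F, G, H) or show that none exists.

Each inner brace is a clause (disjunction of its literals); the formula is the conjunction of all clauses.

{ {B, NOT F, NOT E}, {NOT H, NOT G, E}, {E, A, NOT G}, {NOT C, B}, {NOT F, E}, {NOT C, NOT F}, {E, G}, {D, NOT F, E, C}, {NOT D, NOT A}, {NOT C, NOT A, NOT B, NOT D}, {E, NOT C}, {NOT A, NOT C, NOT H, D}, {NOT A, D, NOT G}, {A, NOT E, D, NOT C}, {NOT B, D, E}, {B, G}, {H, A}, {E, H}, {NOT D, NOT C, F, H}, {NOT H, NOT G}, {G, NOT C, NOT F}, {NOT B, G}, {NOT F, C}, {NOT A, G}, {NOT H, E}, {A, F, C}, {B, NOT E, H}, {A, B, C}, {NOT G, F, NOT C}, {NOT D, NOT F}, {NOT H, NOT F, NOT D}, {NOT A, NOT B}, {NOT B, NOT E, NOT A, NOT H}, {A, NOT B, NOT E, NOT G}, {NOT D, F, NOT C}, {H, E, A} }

Case C = false:
Unit clause (NOT F) forces F = false.
Unit clause (A) forces A = true.
Unit clause (NOT D) forces D = false.
Unit clause (NOT G) forces G = false.
Now (G) is unsatisfied and unit — conflict.
So C must be the other value — set C = true.
Unit clause (B) forces B = true.
Unit clause (NOT F) forces F = false.
Unit clause (E) forces E = true.
Unit clause (G) forces G = true.
Now (NOT G) is unsatisfied and unit — conflict.
Both values of C lead to a conflict.

UNSATISFIABLE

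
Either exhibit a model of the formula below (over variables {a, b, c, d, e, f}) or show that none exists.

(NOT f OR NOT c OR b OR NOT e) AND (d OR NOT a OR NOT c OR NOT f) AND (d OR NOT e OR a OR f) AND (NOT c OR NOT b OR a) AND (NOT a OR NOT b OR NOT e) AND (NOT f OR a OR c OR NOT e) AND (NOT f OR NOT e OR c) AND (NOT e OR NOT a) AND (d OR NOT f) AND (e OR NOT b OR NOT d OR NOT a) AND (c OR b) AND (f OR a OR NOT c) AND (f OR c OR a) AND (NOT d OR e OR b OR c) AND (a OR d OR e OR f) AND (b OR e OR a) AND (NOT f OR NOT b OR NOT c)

a ↦ true,  b ↦ true,  c ↦ false,  d ↦ false,  e ↦ false,  f ↦ false

Try e = false.
Try d = false.
Unit clause (NOT f) forces f = false.
Unit clause (a) forces a = true.
Try c = false.
Unit clause (b) forces b = true.
This assignment satisfies each clause.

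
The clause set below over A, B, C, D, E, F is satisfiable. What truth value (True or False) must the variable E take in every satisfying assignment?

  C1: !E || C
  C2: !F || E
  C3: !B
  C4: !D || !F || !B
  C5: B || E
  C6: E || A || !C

True

Suppose E = false.
Unit clause (!F) forces F = false.
Unit clause (!B) forces B = false.
But (B) is also a unit clause — contradiction.
So every satisfying assignment has E = True.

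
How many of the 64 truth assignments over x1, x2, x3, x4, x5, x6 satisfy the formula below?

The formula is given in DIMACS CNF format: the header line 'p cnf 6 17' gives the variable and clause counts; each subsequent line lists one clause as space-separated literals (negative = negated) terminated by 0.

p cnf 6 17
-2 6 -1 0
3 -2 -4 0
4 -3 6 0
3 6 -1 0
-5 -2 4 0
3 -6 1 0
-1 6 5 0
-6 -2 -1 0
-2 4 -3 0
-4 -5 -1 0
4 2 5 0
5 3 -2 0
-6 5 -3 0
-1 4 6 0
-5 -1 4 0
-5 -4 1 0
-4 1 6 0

There are 2^6 = 64 truth assignments over (x1, x2, x3, x4, x5, x6).
Split on x4. With x4 = True, the clauses containing x4 are satisfied and ¬x4 drops from the rest; 1 of the 2^5 = 32 assignments to the other variables satisfy what remains.
With x4 = False, by the same count on the reduced clause set, 2 assignments work.
Total: 1 + 2 = 3.

3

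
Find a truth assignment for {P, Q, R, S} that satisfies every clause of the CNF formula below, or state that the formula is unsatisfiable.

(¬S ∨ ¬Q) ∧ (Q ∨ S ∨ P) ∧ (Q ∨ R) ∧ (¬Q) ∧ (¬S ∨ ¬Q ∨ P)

Unit clause (¬Q) forces Q = False.
Unit clause (R) forces R = True.
Suppose S = True.
No clause remains; P is free.

P=False; Q=False; R=True; S=True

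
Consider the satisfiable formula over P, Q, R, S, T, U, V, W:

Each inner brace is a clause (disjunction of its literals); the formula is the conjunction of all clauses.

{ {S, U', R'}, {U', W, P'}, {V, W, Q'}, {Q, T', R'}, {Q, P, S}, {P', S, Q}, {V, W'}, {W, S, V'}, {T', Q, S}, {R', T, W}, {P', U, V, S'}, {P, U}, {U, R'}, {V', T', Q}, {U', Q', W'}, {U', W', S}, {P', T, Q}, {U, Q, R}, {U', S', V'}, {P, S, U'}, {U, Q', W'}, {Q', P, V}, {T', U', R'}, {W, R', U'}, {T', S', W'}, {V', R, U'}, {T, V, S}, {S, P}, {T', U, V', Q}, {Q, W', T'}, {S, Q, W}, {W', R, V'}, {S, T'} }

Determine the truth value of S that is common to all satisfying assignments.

Suppose S = 0.
The clause (P) is unit, so P = 1.
The clause (Q) is unit, so Q = 1.
The clause (T') is unit, so T = 0.
The clause (V) is unit, so V = 1.
The clause (W) is unit, so W = 1.
The clause (U') is unit, so U = 0.
That conflicts with the unit clause (U).
So every satisfying assignment has S = True.

True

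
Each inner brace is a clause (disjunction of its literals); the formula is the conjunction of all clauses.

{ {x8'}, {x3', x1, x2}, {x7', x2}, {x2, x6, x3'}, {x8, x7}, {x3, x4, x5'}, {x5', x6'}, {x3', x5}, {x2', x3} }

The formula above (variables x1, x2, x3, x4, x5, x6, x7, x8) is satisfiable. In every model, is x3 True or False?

True

Suppose x3 = 0.
The clause (x8') is unit, so x8 = 0.
The clause (x7) is unit, so x7 = 1.
The clause (x2) is unit, so x2 = 1.
That conflicts with the unit clause (x2').
So every satisfying assignment has x3 = True.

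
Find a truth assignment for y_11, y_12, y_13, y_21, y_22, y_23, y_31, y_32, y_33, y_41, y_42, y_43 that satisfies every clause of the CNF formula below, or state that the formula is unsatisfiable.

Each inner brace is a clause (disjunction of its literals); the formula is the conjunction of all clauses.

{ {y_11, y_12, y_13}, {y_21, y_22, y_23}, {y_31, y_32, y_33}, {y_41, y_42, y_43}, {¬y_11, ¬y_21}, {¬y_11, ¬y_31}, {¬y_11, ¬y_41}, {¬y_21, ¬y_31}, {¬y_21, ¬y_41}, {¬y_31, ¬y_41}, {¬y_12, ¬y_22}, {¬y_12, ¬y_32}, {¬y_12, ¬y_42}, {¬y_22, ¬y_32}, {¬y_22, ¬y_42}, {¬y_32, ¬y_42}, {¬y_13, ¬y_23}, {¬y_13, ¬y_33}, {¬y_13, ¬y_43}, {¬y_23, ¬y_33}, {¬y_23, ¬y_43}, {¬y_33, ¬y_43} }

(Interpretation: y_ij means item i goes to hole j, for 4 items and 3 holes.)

Try y_11 = False.
Try y_12 = True.
From the singleton clause (¬y_22), y_22 = False.
From the singleton clause (¬y_32), y_32 = False.
From the singleton clause (¬y_42), y_42 = False.
Try y_21 = True.
From the singleton clause (¬y_31), y_31 = False.
From the singleton clause (y_33), y_33 = True.
From the singleton clause (¬y_41), y_41 = False.
From the singleton clause (y_43), y_43 = True.
That conflicts with the unit clause (¬y_43).
That branch fails; take y_21 = False instead.
From the singleton clause (y_23), y_23 = True.
From the singleton clause (¬y_13), y_13 = False.
From the singleton clause (¬y_33), y_33 = False.
From the singleton clause (y_31), y_31 = True.
From the singleton clause (¬y_41), y_41 = False.
From the singleton clause (y_43), y_43 = True.
That conflicts with the unit clause (¬y_43).
Either choice for y_21 ends in contradiction.
That branch fails; take y_12 = False instead.
From the singleton clause (y_13), y_13 = True.
From the singleton clause (¬y_23), y_23 = False.
From the singleton clause (¬y_33), y_33 = False.
From the singleton clause (¬y_43), y_43 = False.
Try y_21 = True.
From the singleton clause (¬y_31), y_31 = False.
From the singleton clause (y_32), y_32 = True.
From the singleton clause (¬y_41), y_41 = False.
From the singleton clause (y_42), y_42 = True.
That conflicts with the unit clause (¬y_42).
That branch fails; take y_21 = False instead.
From the singleton clause (y_22), y_22 = True.
From the singleton clause (¬y_32), y_32 = False.
From the singleton clause (y_31), y_31 = True.
From the singleton clause (¬y_41), y_41 = False.
From the singleton clause (y_42), y_42 = True.
That conflicts with the unit clause (¬y_42).
Either choice for y_21 ends in contradiction.
Either choice for y_12 ends in contradiction.
That branch fails; take y_11 = True instead.
From the singleton clause (¬y_21), y_21 = False.
From the singleton clause (¬y_31), y_31 = False.
From the singleton clause (¬y_41), y_41 = False.
Try y_22 = True.
From the singleton clause (¬y_12), y_12 = False.
From the singleton clause (¬y_32), y_32 = False.
From the singleton clause (y_33), y_33 = True.
From the singleton clause (¬y_42), y_42 = False.
From the singleton clause (y_43), y_43 = True.
That conflicts with the unit clause (¬y_43).
That branch fails; take y_22 = False instead.
From the singleton clause (y_23), y_23 = True.
From the singleton clause (¬y_13), y_13 = False.
From the singleton clause (¬y_33), y_33 = False.
From the singleton clause (y_32), y_32 = True.
From the singleton clause (¬y_12), y_12 = False.
From the singleton clause (¬y_42), y_42 = False.
From the singleton clause (y_43), y_43 = True.
That conflicts with the unit clause (¬y_43).
Either choice for y_22 ends in contradiction.
Either choice for y_11 ends in contradiction.

UNSATISFIABLE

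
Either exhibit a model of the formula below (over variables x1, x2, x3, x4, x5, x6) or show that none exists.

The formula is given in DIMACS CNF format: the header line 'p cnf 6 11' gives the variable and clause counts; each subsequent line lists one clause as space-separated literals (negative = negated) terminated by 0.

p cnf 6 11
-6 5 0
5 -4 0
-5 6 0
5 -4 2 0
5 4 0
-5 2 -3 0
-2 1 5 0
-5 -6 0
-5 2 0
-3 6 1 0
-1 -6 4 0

Branch on x6: set x6 = False.
The clause (¬x5) is unit, so x5 = False.
The clause (¬x4) is unit, so x4 = False.
That conflicts with the unit clause (x4).
That branch fails; take x6 = True instead.
The clause (x5) is unit, so x5 = True.
That conflicts with the unit clause (¬x5).
Either choice for x6 ends in contradiction.

UNSATISFIABLE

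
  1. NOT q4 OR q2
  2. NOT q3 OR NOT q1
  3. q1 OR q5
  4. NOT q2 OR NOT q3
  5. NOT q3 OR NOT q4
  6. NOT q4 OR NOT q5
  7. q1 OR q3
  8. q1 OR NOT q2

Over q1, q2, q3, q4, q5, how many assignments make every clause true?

There are 2^5 = 32 truth assignments over (q1, q2, q3, q4, q5).
Split on q5. With q5 = true, the clauses containing q5 are satisfied and NOT q5 drops from the rest; 3 of the 2^4 = 16 assignments to the other variables satisfy what remains.
With q5 = false, by the same count on the reduced clause set, 3 assignments work.
(One model: q1=F, q2=F, q3=T, q4=F, q5=T.)
Total: 3 + 3 = 6.

6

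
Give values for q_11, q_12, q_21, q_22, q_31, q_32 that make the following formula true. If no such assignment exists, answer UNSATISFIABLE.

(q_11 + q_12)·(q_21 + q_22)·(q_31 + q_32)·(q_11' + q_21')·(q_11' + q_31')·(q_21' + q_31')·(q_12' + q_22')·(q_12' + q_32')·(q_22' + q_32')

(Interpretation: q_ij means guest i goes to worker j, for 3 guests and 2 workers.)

UNSATISFIABLE

Case q_11 = 1:
Unit clause (q_21') forces q_21 = 0.
Unit clause (q_22) forces q_22 = 1.
Unit clause (q_31') forces q_31 = 0.
Unit clause (q_32) forces q_32 = 1.
Now (q_32') is unsatisfied and unit — conflict.
That branch fails; take q_11 = 0 instead.
Unit clause (q_12) forces q_12 = 1.
Unit clause (q_22') forces q_22 = 0.
Unit clause (q_21) forces q_21 = 1.
Unit clause (q_31') forces q_31 = 0.
Unit clause (q_32) forces q_32 = 1.
Now (q_32') is unsatisfied and unit — conflict.
Both values of q_11 lead to a conflict.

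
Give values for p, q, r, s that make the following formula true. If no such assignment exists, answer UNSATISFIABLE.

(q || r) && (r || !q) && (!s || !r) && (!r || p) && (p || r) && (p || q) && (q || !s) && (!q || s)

Branch on q: set q = false.
The clause (r) is unit, so r = true.
The clause (!s) is unit, so s = false.
The clause (p) is unit, so p = true.
This assignment satisfies each clause.

p=true, q=false, r=true, s=false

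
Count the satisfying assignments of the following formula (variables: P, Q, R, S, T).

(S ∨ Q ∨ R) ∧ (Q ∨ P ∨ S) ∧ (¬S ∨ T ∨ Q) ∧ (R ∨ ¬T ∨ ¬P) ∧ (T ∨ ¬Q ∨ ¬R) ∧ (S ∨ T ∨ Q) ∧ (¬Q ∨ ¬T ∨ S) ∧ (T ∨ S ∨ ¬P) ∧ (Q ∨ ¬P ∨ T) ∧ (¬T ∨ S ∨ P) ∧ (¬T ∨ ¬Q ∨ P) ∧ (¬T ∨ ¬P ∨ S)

There are 2^5 = 32 truth assignments over (P, Q, R, S, T).
Split on S. With S = True, the clauses containing S are satisfied and ¬S drops from the rest; 6 of the 2^4 = 16 assignments to the other variables satisfy what remains.
With S = False, by the same count on the reduced clause set, 1 assignment works.
Total: 6 + 1 = 7.

7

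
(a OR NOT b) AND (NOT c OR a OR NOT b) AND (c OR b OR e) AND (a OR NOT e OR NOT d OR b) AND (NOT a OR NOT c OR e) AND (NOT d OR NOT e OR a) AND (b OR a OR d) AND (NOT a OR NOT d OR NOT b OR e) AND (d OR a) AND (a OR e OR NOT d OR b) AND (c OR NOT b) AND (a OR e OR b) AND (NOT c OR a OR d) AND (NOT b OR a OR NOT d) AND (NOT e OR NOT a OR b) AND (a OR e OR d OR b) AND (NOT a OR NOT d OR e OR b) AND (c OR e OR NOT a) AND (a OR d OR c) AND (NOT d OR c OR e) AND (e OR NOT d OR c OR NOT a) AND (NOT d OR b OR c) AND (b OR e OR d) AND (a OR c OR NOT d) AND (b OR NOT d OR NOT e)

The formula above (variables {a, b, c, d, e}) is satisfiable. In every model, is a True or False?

True

Suppose a = false.
Unit clause (NOT b) forces b = false.
Unit clause (d) forces d = true.
Unit clause (NOT e) forces e = false.
That conflicts with the unit clause (e).
So every satisfying assignment has a = True.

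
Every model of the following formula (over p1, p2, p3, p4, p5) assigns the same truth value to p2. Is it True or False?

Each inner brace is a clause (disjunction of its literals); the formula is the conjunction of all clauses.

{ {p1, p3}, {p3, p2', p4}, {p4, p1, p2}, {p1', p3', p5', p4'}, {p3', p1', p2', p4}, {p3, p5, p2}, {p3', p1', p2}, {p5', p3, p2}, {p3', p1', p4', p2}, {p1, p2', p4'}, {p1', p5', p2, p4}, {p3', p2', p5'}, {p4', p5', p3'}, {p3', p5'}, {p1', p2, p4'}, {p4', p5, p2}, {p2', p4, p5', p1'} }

Suppose p2 = 0.
Suppose p1 = 1.
The clause (p3') is unit, so p3 = 0.
The clause (p5) is unit, so p5 = 1.
That conflicts with the unit clause (p5').
Undo p1 and try p1 = 0.
The clause (p3) is unit, so p3 = 1.
The clause (p4) is unit, so p4 = 1.
The clause (p5') is unit, so p5 = 0.
That conflicts with the unit clause (p5).
Both values of p1 lead to a conflict.
So every satisfying assignment has p2 = True.

True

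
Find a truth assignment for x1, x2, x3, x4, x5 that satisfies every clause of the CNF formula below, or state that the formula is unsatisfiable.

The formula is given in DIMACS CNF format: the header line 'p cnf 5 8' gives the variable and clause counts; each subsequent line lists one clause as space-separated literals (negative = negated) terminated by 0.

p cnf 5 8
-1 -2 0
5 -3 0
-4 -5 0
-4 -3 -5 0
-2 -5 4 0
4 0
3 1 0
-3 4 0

The clause (x4) is unit, so x4 = True.
The clause (¬x5) is unit, so x5 = False.
The clause (¬x3) is unit, so x3 = False.
The clause (x1) is unit, so x1 = True.
The clause (¬x2) is unit, so x2 = False.
Every clause now holds.

x1=True,  x2=False,  x3=False,  x4=True,  x5=False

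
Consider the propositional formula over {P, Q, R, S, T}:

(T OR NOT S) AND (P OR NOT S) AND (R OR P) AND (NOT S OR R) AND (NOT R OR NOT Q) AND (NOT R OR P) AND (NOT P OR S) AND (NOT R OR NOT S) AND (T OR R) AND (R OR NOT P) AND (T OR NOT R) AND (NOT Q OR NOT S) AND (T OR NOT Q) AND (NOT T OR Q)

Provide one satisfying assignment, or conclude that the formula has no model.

UNSATISFIABLE

Case T = true:
Unit clause (Q) forces Q = true.
Unit clause (NOT R) forces R = false.
Unit clause (P) forces P = true.
But (NOT P) is also a unit clause — contradiction.
Undo T and try T = false.
Unit clause (NOT S) forces S = false.
Unit clause (NOT P) forces P = false.
Unit clause (R) forces R = true.
But (NOT R) is also a unit clause — contradiction.
Neither T = true nor T = false works.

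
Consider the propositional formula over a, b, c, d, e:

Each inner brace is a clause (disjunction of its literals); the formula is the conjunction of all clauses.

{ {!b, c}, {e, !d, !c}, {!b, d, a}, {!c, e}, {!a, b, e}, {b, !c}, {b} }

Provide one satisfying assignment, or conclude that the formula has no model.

The clause (b) is unit, so b = true.
The clause (c) is unit, so c = true.
The clause (e) is unit, so e = true.
Branch on d: set d = true.
No clause remains; a is free.

a: true, b: true, c: true, d: true, e: true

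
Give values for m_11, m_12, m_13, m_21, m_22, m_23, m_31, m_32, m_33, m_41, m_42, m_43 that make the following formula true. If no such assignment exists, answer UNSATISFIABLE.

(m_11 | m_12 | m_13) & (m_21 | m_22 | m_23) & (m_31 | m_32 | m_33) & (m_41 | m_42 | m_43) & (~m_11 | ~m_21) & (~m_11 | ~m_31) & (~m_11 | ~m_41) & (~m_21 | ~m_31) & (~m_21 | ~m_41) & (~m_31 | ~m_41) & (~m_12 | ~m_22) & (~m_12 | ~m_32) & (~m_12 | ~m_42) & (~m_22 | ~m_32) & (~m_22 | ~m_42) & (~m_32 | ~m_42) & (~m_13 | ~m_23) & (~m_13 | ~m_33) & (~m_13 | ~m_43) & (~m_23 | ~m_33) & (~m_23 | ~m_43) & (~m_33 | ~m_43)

Case m_11 = 0:
Case m_12 = 1:
The clause (~m_22) is unit, so m_22 = 0.
The clause (~m_32) is unit, so m_32 = 0.
The clause (~m_42) is unit, so m_42 = 0.
Case m_21 = 1:
The clause (~m_31) is unit, so m_31 = 0.
The clause (m_33) is unit, so m_33 = 1.
The clause (~m_41) is unit, so m_41 = 0.
The clause (m_43) is unit, so m_43 = 1.
But (~m_43) is also a unit clause — contradiction.
Backtrack on m_21: now try m_21 = 0.
The clause (m_23) is unit, so m_23 = 1.
The clause (~m_13) is unit, so m_13 = 0.
The clause (~m_33) is unit, so m_33 = 0.
The clause (m_31) is unit, so m_31 = 1.
The clause (~m_41) is unit, so m_41 = 0.
The clause (m_43) is unit, so m_43 = 1.
But (~m_43) is also a unit clause — contradiction.
Either choice for m_21 ends in contradiction.
Backtrack on m_12: now try m_12 = 0.
The clause (m_13) is unit, so m_13 = 1.
The clause (~m_23) is unit, so m_23 = 0.
The clause (~m_33) is unit, so m_33 = 0.
The clause (~m_43) is unit, so m_43 = 0.
Case m_21 = 1:
The clause (~m_31) is unit, so m_31 = 0.
The clause (m_32) is unit, so m_32 = 1.
The clause (~m_41) is unit, so m_41 = 0.
The clause (m_42) is unit, so m_42 = 1.
But (~m_42) is also a unit clause — contradiction.
Backtrack on m_21: now try m_21 = 0.
The clause (m_22) is unit, so m_22 = 1.
The clause (~m_32) is unit, so m_32 = 0.
The clause (m_31) is unit, so m_31 = 1.
The clause (~m_41) is unit, so m_41 = 0.
The clause (m_42) is unit, so m_42 = 1.
But (~m_42) is also a unit clause — contradiction.
Either choice for m_21 ends in contradiction.
Either choice for m_12 ends in contradiction.
Backtrack on m_11: now try m_11 = 1.
The clause (~m_21) is unit, so m_21 = 0.
The clause (~m_31) is unit, so m_31 = 0.
The clause (~m_41) is unit, so m_41 = 0.
Case m_22 = 1:
The clause (~m_12) is unit, so m_12 = 0.
The clause (~m_32) is unit, so m_32 = 0.
The clause (m_33) is unit, so m_33 = 1.
The clause (~m_42) is unit, so m_42 = 0.
The clause (m_43) is unit, so m_43 = 1.
But (~m_43) is also a unit clause — contradiction.
Backtrack on m_22: now try m_22 = 0.
The clause (m_23) is unit, so m_23 = 1.
The clause (~m_13) is unit, so m_13 = 0.
The clause (~m_33) is unit, so m_33 = 0.
The clause (m_32) is unit, so m_32 = 1.
The clause (~m_12) is unit, so m_12 = 0.
The clause (~m_42) is unit, so m_42 = 0.
The clause (m_43) is unit, so m_43 = 1.
But (~m_43) is also a unit clause — contradiction.
Either choice for m_22 ends in contradiction.
Either choice for m_11 ends in contradiction.

UNSATISFIABLE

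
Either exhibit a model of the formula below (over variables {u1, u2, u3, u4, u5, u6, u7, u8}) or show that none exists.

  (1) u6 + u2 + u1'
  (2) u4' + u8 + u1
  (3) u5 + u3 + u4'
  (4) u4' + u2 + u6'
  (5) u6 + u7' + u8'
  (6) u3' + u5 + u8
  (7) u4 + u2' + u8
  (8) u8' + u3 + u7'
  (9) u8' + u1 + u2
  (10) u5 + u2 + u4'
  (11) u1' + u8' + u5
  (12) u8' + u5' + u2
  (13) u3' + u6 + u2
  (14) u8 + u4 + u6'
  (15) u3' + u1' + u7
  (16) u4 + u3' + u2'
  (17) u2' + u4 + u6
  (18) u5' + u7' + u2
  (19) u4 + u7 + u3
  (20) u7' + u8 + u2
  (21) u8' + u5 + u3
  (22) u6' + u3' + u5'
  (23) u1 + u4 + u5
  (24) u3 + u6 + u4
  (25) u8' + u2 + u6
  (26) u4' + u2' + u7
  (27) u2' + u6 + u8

Try u6 = 1.
Try u4 = 1.
The clause (u2) is unit, so u2 = 1.
The clause (u7) is unit, so u7 = 1.
Try u8 = 0.
The clause (u1) is unit, so u1 = 1.
Try u5 = 1.
The clause (u3') is unit, so u3 = 0.
All clauses are satisfied.

u1 ↦ 1,  u2 ↦ 1,  u3 ↦ 0,  u4 ↦ 1,  u5 ↦ 1,  u6 ↦ 1,  u7 ↦ 1,  u8 ↦ 0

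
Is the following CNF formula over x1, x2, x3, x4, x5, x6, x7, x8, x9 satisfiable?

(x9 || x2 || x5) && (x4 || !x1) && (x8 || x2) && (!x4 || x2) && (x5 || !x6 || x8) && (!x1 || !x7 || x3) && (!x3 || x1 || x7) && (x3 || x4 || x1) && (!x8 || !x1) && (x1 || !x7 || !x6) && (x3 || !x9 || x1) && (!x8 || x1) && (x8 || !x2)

No, unsatisfiable

Branch on x4: set x4 = true.
From the singleton clause (x2), x2 = true.
From the singleton clause (x8), x8 = true.
From the singleton clause (!x1), x1 = false.
But (x1) is also a unit clause — contradiction.
That branch fails; take x4 = false instead.
From the singleton clause (!x1), x1 = false.
From the singleton clause (x3), x3 = true.
From the singleton clause (x7), x7 = true.
From the singleton clause (!x6), x6 = false.
From the singleton clause (!x8), x8 = false.
From the singleton clause (x2), x2 = true.
But (!x2) is also a unit clause — contradiction.
Both values of x4 lead to a conflict.
No assignment satisfies every clause.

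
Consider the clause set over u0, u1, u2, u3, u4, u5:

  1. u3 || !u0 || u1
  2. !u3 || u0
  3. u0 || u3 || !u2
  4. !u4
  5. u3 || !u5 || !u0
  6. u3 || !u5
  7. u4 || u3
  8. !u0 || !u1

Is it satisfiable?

Yes, satisfiable

Unit clause (!u4) forces u4 = false.
Unit clause (u3) forces u3 = true.
Unit clause (u0) forces u0 = true.
Unit clause (!u1) forces u1 = false.
All clauses hold; u2, u5 can take either value.
A satisfying assignment: u0 ↦ true,  u1 ↦ false,  u2 ↦ false,  u3 ↦ true,  u4 ↦ false,  u5 ↦ true.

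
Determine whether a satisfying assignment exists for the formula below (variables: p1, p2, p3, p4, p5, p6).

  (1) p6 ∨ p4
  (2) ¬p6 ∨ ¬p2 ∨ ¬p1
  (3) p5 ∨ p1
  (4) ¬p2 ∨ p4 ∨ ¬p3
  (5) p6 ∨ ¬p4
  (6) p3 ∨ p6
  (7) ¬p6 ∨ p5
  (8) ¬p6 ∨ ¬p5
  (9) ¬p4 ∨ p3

Suppose p6 = True.
Unit clause (p5) forces p5 = True.
Now (¬p5) is unsatisfied and unit — conflict.
That branch fails; take p6 = False instead.
Unit clause (p4) forces p4 = True.
Now (¬p4) is unsatisfied and unit — conflict.
Neither p6 = True nor p6 = False works.
No assignment satisfies every clause.

No, unsatisfiable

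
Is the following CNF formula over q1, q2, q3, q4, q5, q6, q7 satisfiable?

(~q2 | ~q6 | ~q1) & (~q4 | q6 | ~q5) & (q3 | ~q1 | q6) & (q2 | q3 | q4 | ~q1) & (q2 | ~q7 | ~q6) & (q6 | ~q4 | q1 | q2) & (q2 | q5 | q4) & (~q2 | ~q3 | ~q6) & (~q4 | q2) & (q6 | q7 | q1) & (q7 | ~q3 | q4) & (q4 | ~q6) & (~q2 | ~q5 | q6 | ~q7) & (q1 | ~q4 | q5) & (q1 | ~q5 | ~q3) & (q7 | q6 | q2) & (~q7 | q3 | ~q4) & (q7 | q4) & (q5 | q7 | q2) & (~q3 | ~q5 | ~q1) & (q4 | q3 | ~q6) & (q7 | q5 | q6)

Case q4 = 0:
From the singleton clause (~q6), q6 = 0.
From the singleton clause (q7), q7 = 1.
Case q3 = 0:
From the singleton clause (~q1), q1 = 0.
Case q2 = 0:
From the singleton clause (q5), q5 = 1.
All clauses are satisfied.
A satisfying assignment: q1: 0,  q2: 0,  q3: 0,  q4: 0,  q5: 1,  q6: 0,  q7: 1.

Satisfiable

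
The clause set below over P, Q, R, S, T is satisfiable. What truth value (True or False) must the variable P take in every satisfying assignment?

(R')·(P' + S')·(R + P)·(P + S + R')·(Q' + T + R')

True

Suppose P = 0.
(R') alone gives R = 0.
But (R) is also a unit clause — contradiction.
So every satisfying assignment has P = True.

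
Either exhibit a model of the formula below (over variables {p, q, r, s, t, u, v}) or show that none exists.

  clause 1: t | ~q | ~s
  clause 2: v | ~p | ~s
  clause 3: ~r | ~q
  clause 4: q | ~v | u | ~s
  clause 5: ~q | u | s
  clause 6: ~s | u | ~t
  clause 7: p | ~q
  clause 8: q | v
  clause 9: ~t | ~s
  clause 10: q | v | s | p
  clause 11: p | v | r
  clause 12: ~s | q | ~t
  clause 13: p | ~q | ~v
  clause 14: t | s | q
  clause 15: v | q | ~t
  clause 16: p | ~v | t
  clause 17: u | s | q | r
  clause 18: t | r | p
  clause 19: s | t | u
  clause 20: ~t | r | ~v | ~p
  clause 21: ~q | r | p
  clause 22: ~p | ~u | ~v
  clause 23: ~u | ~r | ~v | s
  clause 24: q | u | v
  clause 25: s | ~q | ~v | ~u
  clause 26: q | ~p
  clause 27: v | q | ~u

Case r = 0:
Case p = 0:
The clause (~q) is unit, so q = 0.
The clause (v) is unit, so v = 1.
The clause (t) is unit, so t = 1.
The clause (~s) is unit, so s = 0.
The clause (u) is unit, so u = 1.
This assignment satisfies each clause.

p=0, q=0, r=0, s=0, t=1, u=1, v=1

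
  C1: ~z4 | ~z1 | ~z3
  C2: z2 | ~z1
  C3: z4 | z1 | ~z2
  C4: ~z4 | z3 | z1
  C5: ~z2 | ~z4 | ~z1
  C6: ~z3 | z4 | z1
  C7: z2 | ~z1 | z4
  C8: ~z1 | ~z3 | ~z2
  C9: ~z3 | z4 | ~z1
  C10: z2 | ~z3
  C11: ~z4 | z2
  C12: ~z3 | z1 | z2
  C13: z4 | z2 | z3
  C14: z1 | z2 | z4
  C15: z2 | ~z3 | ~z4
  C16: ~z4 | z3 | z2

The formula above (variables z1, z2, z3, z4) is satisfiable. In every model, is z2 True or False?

True

Suppose z2 = 0.
Unit clause (~z1) forces z1 = 0.
Unit clause (~z3) forces z3 = 0.
Unit clause (~z4) forces z4 = 0.
That conflicts with the unit clause (z4).
So every satisfying assignment has z2 = True.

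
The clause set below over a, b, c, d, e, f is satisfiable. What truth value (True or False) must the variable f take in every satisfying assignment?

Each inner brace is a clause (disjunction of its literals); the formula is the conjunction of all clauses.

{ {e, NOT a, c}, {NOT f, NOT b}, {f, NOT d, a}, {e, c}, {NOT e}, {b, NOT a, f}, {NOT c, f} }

True

Suppose f = false.
(NOT e) alone gives e = false.
(c) alone gives c = true.
Now (NOT c) is unsatisfied and unit — conflict.
So every satisfying assignment has f = True.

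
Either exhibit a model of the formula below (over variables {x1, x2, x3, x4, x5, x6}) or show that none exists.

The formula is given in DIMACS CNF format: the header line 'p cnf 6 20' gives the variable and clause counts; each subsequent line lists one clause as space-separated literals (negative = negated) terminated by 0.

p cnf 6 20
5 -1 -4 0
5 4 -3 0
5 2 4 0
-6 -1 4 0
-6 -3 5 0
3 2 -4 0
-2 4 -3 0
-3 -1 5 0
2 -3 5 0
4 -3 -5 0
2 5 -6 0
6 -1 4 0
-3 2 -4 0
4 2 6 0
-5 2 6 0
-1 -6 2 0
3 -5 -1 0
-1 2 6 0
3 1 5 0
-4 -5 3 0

Branch on x5: set x5 = False.
Branch on x1: set x1 = False.
The clause (x3) is unit, so x3 = True.
The clause (x4) is unit, so x4 = True.
The clause (¬x6) is unit, so x6 = False.
The clause (x2) is unit, so x2 = True.
This assignment satisfies each clause.

x1=False, x2=True, x3=True, x4=True, x5=False, x6=False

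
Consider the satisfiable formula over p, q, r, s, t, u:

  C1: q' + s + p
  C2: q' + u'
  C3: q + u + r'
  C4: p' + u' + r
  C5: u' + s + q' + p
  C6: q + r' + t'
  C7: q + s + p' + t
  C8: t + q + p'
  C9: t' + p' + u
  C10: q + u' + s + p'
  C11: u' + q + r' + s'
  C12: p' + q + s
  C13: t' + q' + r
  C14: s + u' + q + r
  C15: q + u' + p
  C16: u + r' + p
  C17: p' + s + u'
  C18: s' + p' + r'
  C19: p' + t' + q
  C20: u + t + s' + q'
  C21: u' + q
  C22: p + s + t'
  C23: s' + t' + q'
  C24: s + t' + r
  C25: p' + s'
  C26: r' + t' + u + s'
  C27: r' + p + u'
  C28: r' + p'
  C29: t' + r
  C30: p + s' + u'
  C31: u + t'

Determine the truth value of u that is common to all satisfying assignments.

Suppose u = 1.
From the singleton clause (q'), q = 0.
But (q) is also a unit clause — contradiction.
So every satisfying assignment has u = False.

False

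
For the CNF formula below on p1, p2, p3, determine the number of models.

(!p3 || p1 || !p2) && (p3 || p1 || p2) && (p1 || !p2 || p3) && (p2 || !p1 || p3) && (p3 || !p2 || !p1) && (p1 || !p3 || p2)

2

There are 2^3 = 8 truth assignments over (p1, p2, p3).
Split on p2. With p2 = true, the clauses containing p2 are satisfied and !p2 drops from the rest; 1 of the 2^2 = 4 assignments to the other variables satisfy what remains.
With p2 = false, by the same count on the reduced clause set, 1 assignment works.
(One model: p1=T, p2=F, p3=T.)
Total: 1 + 1 = 2.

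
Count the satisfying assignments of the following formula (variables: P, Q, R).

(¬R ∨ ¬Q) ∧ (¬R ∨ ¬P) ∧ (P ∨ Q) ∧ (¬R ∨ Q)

There are 2^3 = 8 truth assignments over (P, Q, R).
Check each against the 4 clauses (columns in the order P, Q, R):
  F F F  ✗ fails (P ∨ Q)
  F F T  ✗ fails (P ∨ Q)
  F T F  ✓ satisfies all
  F T T  ✗ fails (¬R ∨ ¬Q)
  T F F  ✓ satisfies all
  T F T  ✗ fails (¬R ∨ ¬P)
  T T F  ✓ satisfies all
  T T T  ✗ fails (¬R ∨ ¬Q)
3 of the 8 rows are models.

3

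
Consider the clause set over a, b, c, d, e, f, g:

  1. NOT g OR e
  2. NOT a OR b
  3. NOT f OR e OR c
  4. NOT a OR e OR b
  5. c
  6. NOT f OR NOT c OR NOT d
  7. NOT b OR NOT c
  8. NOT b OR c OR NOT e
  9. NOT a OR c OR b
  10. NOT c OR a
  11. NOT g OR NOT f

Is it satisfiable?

Unsatisfiable

The clause (c) is unit, so c = true.
The clause (NOT b) is unit, so b = false.
The clause (NOT a) is unit, so a = false.
That conflicts with the unit clause (a).
No assignment satisfies every clause.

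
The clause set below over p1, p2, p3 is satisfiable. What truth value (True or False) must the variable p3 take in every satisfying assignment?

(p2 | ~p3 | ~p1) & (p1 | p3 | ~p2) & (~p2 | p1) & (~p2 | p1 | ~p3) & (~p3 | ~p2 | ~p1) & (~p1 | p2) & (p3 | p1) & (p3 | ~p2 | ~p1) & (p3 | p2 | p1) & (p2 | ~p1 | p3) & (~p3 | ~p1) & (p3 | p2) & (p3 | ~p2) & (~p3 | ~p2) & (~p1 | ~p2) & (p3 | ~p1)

True

Suppose p3 = 0.
From the singleton clause (p1), p1 = 1.
But (~p1) is also a unit clause — contradiction.
So every satisfying assignment has p3 = True.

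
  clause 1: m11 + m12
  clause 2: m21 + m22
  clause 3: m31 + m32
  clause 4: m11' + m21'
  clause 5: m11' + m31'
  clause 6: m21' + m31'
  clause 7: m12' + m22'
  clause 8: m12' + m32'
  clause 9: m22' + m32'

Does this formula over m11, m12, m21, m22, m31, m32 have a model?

Case m11 = 1:
Unit clause (m21') forces m21 = 0.
Unit clause (m22) forces m22 = 1.
Unit clause (m31') forces m31 = 0.
Unit clause (m32) forces m32 = 1.
That conflicts with the unit clause (m32').
Undo m11 and try m11 = 0.
Unit clause (m12) forces m12 = 1.
Unit clause (m22') forces m22 = 0.
Unit clause (m21) forces m21 = 1.
Unit clause (m31') forces m31 = 0.
Unit clause (m32) forces m32 = 1.
That conflicts with the unit clause (m32').
Neither m11 = 1 nor m11 = 0 works.
No assignment satisfies every clause.

No, unsatisfiable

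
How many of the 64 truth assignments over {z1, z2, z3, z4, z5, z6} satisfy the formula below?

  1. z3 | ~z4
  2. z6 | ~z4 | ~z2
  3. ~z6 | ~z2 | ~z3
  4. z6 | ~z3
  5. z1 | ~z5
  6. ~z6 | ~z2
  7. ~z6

There are 2^6 = 64 truth assignments over (z1, z2, z3, z4, z5, z6).
Split on z5. With z5 = 1, the clauses containing z5 are satisfied and ~z5 drops from the rest; 2 of the 2^5 = 32 assignments to the other variables satisfy what remains.
With z5 = 0, by the same count on the reduced clause set, 4 assignments work.
(One model: z1=F, z2=F, z3=F, z4=F, z5=F, z6=F.)
Total: 2 + 4 = 6.

6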